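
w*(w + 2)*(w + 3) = w^3 + 5*w^2 + 6*w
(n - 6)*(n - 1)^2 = n^3 - 8*n^2 + 13*n - 6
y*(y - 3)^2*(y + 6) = y^4 - 27*y^2 + 54*y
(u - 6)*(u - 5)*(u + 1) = u^3 - 10*u^2 + 19*u + 30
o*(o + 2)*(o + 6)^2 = o^4 + 14*o^3 + 60*o^2 + 72*o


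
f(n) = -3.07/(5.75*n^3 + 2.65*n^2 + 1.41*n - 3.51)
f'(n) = -3.07*(-17.25*n^2 - 5.3*n - 1.41)/(5.75*n^3 + 2.65*n^2 + 1.41*n - 3.51)^2 = (52.9575*n^2 + 16.271*n + 4.3287)/(5.75*n^3 + 2.65*n^2 + 1.41*n - 3.51)^2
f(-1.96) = 0.08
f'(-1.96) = 0.11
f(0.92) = -0.68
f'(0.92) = 3.16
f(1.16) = -0.29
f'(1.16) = 0.83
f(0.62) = 12.44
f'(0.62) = 571.11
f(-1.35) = 0.21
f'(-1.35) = 0.36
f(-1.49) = 0.16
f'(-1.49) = 0.28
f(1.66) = -0.09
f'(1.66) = 0.17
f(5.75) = -0.00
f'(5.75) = 0.00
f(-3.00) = 0.02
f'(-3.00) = 0.02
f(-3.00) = 0.02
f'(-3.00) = 0.02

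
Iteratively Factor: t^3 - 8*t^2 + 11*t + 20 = (t - 4)*(t^2 - 4*t - 5) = (t - 5)*(t - 4)*(t + 1)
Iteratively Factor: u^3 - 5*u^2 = (u)*(u^2 - 5*u) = u^2*(u - 5)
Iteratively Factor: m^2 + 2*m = (m + 2)*(m)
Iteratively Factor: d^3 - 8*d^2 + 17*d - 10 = (d - 1)*(d^2 - 7*d + 10) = (d - 2)*(d - 1)*(d - 5)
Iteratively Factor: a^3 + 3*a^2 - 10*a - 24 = (a - 3)*(a^2 + 6*a + 8) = (a - 3)*(a + 2)*(a + 4)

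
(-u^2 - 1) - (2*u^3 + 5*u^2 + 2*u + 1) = -2*u^3 - 6*u^2 - 2*u - 2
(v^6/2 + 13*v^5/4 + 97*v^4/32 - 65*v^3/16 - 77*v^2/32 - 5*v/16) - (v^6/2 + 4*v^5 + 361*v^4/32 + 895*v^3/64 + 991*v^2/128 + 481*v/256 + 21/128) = -3*v^5/4 - 33*v^4/4 - 1155*v^3/64 - 1299*v^2/128 - 561*v/256 - 21/128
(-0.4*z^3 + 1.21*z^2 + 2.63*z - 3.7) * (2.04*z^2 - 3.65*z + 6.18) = -0.816*z^5 + 3.9284*z^4 - 1.5233*z^3 - 9.6697*z^2 + 29.7584*z - 22.866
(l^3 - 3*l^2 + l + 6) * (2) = 2*l^3 - 6*l^2 + 2*l + 12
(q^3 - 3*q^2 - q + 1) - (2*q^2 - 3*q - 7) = q^3 - 5*q^2 + 2*q + 8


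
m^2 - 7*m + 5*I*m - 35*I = (m - 7)*(m + 5*I)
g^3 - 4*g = g*(g - 2)*(g + 2)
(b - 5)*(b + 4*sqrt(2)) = b^2 - 5*b + 4*sqrt(2)*b - 20*sqrt(2)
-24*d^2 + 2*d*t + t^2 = (-4*d + t)*(6*d + t)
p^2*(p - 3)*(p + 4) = p^4 + p^3 - 12*p^2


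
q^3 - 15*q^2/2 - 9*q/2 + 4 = (q - 8)*(q - 1/2)*(q + 1)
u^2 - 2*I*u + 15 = (u - 5*I)*(u + 3*I)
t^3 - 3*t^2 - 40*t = t*(t - 8)*(t + 5)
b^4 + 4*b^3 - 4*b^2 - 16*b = b*(b - 2)*(b + 2)*(b + 4)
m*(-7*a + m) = -7*a*m + m^2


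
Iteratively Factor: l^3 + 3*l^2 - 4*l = (l + 4)*(l^2 - l) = l*(l + 4)*(l - 1)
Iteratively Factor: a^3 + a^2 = (a)*(a^2 + a) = a^2*(a + 1)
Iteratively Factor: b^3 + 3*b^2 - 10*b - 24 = (b + 4)*(b^2 - b - 6) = (b - 3)*(b + 4)*(b + 2)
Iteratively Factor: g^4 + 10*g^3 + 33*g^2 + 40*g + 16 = (g + 4)*(g^3 + 6*g^2 + 9*g + 4) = (g + 4)^2*(g^2 + 2*g + 1) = (g + 1)*(g + 4)^2*(g + 1)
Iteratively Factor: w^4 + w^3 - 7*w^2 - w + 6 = (w - 2)*(w^3 + 3*w^2 - w - 3) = (w - 2)*(w + 3)*(w^2 - 1) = (w - 2)*(w + 1)*(w + 3)*(w - 1)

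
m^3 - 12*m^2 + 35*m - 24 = (m - 8)*(m - 3)*(m - 1)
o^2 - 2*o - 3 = (o - 3)*(o + 1)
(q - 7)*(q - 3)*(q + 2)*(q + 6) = q^4 - 2*q^3 - 47*q^2 + 48*q + 252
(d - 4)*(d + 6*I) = d^2 - 4*d + 6*I*d - 24*I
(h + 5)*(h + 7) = h^2 + 12*h + 35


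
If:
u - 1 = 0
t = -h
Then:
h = -t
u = 1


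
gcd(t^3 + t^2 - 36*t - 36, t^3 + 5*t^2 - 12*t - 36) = t + 6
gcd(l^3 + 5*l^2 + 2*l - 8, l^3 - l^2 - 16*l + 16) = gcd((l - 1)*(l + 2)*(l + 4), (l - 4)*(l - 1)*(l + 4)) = l^2 + 3*l - 4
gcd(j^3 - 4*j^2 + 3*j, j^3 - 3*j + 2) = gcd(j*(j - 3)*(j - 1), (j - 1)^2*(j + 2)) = j - 1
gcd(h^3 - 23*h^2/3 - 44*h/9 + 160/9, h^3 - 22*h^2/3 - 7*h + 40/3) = h^2 - 19*h/3 - 40/3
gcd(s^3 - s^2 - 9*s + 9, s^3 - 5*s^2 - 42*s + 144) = s - 3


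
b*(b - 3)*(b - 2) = b^3 - 5*b^2 + 6*b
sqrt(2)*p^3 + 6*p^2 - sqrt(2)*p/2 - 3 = (p - sqrt(2)/2)*(p + 3*sqrt(2))*(sqrt(2)*p + 1)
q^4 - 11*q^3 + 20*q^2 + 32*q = q*(q - 8)*(q - 4)*(q + 1)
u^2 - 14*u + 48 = (u - 8)*(u - 6)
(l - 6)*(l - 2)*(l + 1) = l^3 - 7*l^2 + 4*l + 12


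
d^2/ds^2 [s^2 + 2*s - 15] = 2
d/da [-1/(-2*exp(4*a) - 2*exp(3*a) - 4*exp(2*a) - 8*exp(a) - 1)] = (-8*exp(3*a) - 6*exp(2*a) - 8*exp(a) - 8)*exp(a)/(2*exp(4*a) + 2*exp(3*a) + 4*exp(2*a) + 8*exp(a) + 1)^2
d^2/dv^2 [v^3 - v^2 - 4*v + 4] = 6*v - 2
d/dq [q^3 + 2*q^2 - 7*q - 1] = 3*q^2 + 4*q - 7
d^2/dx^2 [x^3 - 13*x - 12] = 6*x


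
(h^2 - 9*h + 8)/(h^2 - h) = (h - 8)/h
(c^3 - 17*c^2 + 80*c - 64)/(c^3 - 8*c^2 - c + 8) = (c - 8)/(c + 1)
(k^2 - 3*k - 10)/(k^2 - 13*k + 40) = (k + 2)/(k - 8)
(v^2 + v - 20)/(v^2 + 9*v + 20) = (v - 4)/(v + 4)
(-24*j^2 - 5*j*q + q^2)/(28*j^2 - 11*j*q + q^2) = (-24*j^2 - 5*j*q + q^2)/(28*j^2 - 11*j*q + q^2)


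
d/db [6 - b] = -1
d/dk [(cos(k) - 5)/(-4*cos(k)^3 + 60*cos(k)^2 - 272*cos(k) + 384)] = (-303*cos(k)/2 + 15*cos(2*k) - cos(3*k)/2 + 259)*sin(k)/(4*(cos(k)^3 - 15*cos(k)^2 + 68*cos(k) - 96)^2)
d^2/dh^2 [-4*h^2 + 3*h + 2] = -8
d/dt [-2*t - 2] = -2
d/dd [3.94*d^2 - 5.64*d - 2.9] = 7.88*d - 5.64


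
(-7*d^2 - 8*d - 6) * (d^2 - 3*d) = -7*d^4 + 13*d^3 + 18*d^2 + 18*d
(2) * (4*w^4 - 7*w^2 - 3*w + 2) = 8*w^4 - 14*w^2 - 6*w + 4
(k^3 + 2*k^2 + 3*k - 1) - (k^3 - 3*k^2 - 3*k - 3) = 5*k^2 + 6*k + 2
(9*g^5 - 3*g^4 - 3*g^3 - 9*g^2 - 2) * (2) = 18*g^5 - 6*g^4 - 6*g^3 - 18*g^2 - 4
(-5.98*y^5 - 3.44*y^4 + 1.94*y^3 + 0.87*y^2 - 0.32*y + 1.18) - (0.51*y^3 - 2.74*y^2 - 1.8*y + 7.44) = -5.98*y^5 - 3.44*y^4 + 1.43*y^3 + 3.61*y^2 + 1.48*y - 6.26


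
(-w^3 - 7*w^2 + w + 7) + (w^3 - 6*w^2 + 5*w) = -13*w^2 + 6*w + 7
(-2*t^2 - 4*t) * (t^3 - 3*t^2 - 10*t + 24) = -2*t^5 + 2*t^4 + 32*t^3 - 8*t^2 - 96*t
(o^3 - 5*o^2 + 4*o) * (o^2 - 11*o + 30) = o^5 - 16*o^4 + 89*o^3 - 194*o^2 + 120*o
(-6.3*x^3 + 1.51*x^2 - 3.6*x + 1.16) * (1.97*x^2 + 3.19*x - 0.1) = -12.411*x^5 - 17.1223*x^4 - 1.6451*x^3 - 9.3498*x^2 + 4.0604*x - 0.116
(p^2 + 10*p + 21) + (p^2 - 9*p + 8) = 2*p^2 + p + 29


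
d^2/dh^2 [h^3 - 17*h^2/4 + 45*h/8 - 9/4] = 6*h - 17/2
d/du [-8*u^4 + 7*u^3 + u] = -32*u^3 + 21*u^2 + 1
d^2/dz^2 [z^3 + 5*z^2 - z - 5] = 6*z + 10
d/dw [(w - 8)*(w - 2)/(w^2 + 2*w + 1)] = 6*(2*w - 7)/(w^3 + 3*w^2 + 3*w + 1)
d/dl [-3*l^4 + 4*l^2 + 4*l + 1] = -12*l^3 + 8*l + 4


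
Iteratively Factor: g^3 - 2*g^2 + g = (g)*(g^2 - 2*g + 1) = g*(g - 1)*(g - 1)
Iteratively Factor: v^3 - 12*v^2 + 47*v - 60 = (v - 3)*(v^2 - 9*v + 20) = (v - 4)*(v - 3)*(v - 5)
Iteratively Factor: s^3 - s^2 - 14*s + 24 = (s - 2)*(s^2 + s - 12) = (s - 3)*(s - 2)*(s + 4)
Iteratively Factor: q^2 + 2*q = (q + 2)*(q)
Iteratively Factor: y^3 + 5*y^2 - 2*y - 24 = (y + 3)*(y^2 + 2*y - 8) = (y + 3)*(y + 4)*(y - 2)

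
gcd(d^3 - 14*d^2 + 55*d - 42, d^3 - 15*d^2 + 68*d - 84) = d^2 - 13*d + 42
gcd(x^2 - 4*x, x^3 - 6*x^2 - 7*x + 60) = x - 4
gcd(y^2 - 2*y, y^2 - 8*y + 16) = 1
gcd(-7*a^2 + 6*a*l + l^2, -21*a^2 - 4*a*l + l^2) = 1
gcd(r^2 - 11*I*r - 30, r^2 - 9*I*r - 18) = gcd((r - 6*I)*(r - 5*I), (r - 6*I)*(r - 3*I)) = r - 6*I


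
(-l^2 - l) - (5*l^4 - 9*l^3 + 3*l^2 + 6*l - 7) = -5*l^4 + 9*l^3 - 4*l^2 - 7*l + 7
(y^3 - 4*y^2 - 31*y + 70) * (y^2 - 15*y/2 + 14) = y^5 - 23*y^4/2 + 13*y^3 + 493*y^2/2 - 959*y + 980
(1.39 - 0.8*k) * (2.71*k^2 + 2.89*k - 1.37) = -2.168*k^3 + 1.4549*k^2 + 5.1131*k - 1.9043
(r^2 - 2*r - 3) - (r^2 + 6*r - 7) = 4 - 8*r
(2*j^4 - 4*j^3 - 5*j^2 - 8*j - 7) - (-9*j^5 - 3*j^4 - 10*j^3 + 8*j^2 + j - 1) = 9*j^5 + 5*j^4 + 6*j^3 - 13*j^2 - 9*j - 6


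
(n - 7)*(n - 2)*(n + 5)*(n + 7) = n^4 + 3*n^3 - 59*n^2 - 147*n + 490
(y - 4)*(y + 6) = y^2 + 2*y - 24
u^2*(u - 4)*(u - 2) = u^4 - 6*u^3 + 8*u^2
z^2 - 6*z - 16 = (z - 8)*(z + 2)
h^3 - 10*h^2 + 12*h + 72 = (h - 6)^2*(h + 2)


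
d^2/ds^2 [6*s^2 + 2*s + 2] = 12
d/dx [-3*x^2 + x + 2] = 1 - 6*x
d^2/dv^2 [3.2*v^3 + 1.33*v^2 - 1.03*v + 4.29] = 19.2*v + 2.66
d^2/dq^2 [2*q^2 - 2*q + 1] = 4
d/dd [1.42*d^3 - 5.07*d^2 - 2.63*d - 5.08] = 4.26*d^2 - 10.14*d - 2.63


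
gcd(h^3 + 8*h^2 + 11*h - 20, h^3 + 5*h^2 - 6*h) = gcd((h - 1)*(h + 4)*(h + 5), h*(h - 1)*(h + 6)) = h - 1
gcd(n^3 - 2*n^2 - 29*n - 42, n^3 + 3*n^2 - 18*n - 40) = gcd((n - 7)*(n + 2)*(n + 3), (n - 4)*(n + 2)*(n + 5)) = n + 2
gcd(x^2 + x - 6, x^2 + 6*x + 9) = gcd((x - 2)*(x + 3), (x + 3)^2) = x + 3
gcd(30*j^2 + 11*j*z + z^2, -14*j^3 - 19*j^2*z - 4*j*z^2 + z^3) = 1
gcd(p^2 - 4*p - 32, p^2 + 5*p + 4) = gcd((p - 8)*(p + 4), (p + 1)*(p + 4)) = p + 4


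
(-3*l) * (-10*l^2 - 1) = 30*l^3 + 3*l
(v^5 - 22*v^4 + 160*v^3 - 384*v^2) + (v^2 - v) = v^5 - 22*v^4 + 160*v^3 - 383*v^2 - v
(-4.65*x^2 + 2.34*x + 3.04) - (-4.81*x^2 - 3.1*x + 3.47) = 0.159999999999999*x^2 + 5.44*x - 0.43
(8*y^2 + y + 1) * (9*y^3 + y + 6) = 72*y^5 + 9*y^4 + 17*y^3 + 49*y^2 + 7*y + 6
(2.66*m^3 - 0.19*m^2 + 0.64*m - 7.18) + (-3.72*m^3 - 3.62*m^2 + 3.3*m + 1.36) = -1.06*m^3 - 3.81*m^2 + 3.94*m - 5.82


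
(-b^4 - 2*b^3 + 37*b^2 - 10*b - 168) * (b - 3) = -b^5 + b^4 + 43*b^3 - 121*b^2 - 138*b + 504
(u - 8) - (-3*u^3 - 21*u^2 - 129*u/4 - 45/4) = 3*u^3 + 21*u^2 + 133*u/4 + 13/4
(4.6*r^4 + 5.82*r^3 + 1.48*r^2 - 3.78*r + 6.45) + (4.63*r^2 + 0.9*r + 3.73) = 4.6*r^4 + 5.82*r^3 + 6.11*r^2 - 2.88*r + 10.18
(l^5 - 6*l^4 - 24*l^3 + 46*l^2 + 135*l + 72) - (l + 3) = l^5 - 6*l^4 - 24*l^3 + 46*l^2 + 134*l + 69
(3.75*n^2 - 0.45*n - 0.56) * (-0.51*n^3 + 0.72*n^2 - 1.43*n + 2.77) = -1.9125*n^5 + 2.9295*n^4 - 5.4009*n^3 + 10.6278*n^2 - 0.4457*n - 1.5512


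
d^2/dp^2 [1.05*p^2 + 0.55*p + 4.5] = 2.10000000000000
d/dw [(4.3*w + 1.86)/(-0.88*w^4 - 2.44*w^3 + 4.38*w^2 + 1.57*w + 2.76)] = (11.352*w^4 + 27.5312*w^3 - 5.2188*w^2 - 16.2936*w + 8.9478)/(0.7744*w^8 + 4.2944*w^7 - 1.7552*w^6 - 24.1376*w^5 + 6.6652*w^4 + 0.284400000000002*w^3 + 26.6425*w^2 + 8.6664*w + 7.6176)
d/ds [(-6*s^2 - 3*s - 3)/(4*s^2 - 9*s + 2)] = 33*(2*s^2 - 1)/(16*s^4 - 72*s^3 + 97*s^2 - 36*s + 4)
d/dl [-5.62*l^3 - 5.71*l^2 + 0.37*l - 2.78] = -16.86*l^2 - 11.42*l + 0.37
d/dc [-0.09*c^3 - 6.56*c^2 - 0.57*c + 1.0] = -0.27*c^2 - 13.12*c - 0.57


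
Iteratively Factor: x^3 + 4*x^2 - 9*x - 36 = (x - 3)*(x^2 + 7*x + 12) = (x - 3)*(x + 3)*(x + 4)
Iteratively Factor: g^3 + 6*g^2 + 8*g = (g + 4)*(g^2 + 2*g) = (g + 2)*(g + 4)*(g)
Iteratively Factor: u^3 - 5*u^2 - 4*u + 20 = (u + 2)*(u^2 - 7*u + 10) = (u - 5)*(u + 2)*(u - 2)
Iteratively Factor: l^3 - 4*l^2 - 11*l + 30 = (l - 5)*(l^2 + l - 6) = (l - 5)*(l - 2)*(l + 3)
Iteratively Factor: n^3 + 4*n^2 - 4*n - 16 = (n - 2)*(n^2 + 6*n + 8) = (n - 2)*(n + 4)*(n + 2)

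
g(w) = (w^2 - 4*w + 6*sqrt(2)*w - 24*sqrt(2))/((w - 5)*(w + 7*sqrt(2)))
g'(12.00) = -0.02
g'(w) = (2*w - 4 + 6*sqrt(2))/((w - 5)*(w + 7*sqrt(2))) - (w^2 - 4*w + 6*sqrt(2)*w - 24*sqrt(2))/((w - 5)*(w + 7*sqrt(2))^2) - (w^2 - 4*w + 6*sqrt(2)*w - 24*sqrt(2))/((w - 5)^2*(w + 7*sqrt(2))) = (-w^2 + sqrt(2)*w^2 - 22*sqrt(2)*w - 84 + 20*sqrt(2))/(w^4 - 10*w^3 + 14*sqrt(2)*w^3 - 140*sqrt(2)*w^2 + 123*w^2 - 980*w + 350*sqrt(2)*w + 2450)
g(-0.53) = 0.70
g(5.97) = 1.85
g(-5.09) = 0.64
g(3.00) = 0.45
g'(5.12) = -62.85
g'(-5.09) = 0.05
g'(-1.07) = -0.00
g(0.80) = 0.66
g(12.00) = 1.07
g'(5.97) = -0.96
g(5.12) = 8.45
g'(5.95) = -1.00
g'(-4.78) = 0.04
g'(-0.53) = -0.01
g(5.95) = 1.87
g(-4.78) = 0.65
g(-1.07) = 0.70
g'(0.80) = -0.04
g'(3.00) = -0.22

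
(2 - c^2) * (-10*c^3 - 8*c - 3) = 10*c^5 - 12*c^3 + 3*c^2 - 16*c - 6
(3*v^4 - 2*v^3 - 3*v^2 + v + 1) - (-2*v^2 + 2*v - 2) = 3*v^4 - 2*v^3 - v^2 - v + 3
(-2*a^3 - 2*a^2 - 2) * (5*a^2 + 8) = -10*a^5 - 10*a^4 - 16*a^3 - 26*a^2 - 16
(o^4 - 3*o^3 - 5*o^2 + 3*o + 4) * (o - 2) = o^5 - 5*o^4 + o^3 + 13*o^2 - 2*o - 8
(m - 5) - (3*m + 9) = -2*m - 14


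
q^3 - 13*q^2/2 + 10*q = q*(q - 4)*(q - 5/2)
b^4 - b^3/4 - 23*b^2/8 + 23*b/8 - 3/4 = (b - 1)*(b - 3/4)*(b - 1/2)*(b + 2)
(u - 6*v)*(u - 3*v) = u^2 - 9*u*v + 18*v^2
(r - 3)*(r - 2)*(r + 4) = r^3 - r^2 - 14*r + 24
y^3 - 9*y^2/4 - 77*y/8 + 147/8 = (y - 7/2)*(y - 7/4)*(y + 3)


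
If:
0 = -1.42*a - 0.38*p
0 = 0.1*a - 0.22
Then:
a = 2.20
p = -8.22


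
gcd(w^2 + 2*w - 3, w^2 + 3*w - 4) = w - 1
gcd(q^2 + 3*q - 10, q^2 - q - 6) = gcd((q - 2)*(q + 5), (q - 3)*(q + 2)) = 1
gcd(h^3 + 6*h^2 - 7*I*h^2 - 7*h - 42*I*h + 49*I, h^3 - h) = h - 1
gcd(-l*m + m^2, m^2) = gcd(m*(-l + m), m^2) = m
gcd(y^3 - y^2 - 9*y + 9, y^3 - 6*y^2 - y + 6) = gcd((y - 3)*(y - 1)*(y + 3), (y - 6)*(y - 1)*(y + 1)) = y - 1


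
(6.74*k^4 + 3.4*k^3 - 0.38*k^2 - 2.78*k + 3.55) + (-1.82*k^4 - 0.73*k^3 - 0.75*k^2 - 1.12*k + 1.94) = 4.92*k^4 + 2.67*k^3 - 1.13*k^2 - 3.9*k + 5.49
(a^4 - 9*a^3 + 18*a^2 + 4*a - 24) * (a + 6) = a^5 - 3*a^4 - 36*a^3 + 112*a^2 - 144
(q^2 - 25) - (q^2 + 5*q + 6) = -5*q - 31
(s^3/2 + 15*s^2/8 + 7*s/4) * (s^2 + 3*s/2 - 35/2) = s^5/2 + 21*s^4/8 - 67*s^3/16 - 483*s^2/16 - 245*s/8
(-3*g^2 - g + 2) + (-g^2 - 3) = -4*g^2 - g - 1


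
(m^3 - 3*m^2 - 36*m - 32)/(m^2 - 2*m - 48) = (m^2 + 5*m + 4)/(m + 6)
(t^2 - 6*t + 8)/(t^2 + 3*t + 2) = (t^2 - 6*t + 8)/(t^2 + 3*t + 2)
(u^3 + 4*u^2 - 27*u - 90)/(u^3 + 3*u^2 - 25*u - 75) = (u + 6)/(u + 5)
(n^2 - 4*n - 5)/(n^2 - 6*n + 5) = (n + 1)/(n - 1)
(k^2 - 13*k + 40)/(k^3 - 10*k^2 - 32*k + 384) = (k - 5)/(k^2 - 2*k - 48)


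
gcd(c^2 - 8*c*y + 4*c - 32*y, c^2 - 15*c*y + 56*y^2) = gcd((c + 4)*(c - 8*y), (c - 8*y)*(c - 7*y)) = -c + 8*y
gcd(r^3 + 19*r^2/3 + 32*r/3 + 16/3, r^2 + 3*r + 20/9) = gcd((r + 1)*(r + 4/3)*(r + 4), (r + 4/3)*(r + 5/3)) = r + 4/3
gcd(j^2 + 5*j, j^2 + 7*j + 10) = j + 5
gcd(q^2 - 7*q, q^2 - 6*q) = q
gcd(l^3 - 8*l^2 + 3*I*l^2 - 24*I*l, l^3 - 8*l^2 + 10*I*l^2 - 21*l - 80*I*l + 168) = l^2 + l*(-8 + 3*I) - 24*I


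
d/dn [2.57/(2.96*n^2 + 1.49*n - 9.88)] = (-15.2144*n - 3.8293)/(2.96*n^2 + 1.49*n - 9.88)^2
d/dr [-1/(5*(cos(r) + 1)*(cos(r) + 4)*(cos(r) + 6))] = (3*sin(r)^2 - 22*cos(r) - 37)*sin(r)/(5*(cos(r) + 1)^2*(cos(r) + 4)^2*(cos(r) + 6)^2)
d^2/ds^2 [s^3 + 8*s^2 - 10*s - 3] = 6*s + 16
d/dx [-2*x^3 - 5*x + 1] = -6*x^2 - 5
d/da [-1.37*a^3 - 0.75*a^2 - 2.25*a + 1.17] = -4.11*a^2 - 1.5*a - 2.25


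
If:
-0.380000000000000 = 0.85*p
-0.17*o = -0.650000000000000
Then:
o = 3.82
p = -0.45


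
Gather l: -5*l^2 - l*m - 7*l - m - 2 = -5*l^2 + l*(-m - 7) - m - 2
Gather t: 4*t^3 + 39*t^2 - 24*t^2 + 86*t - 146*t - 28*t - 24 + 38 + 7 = 4*t^3 + 15*t^2 - 88*t + 21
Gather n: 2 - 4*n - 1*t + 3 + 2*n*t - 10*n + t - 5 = n*(2*t - 14)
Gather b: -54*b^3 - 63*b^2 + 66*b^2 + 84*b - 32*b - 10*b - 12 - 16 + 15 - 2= -54*b^3 + 3*b^2 + 42*b - 15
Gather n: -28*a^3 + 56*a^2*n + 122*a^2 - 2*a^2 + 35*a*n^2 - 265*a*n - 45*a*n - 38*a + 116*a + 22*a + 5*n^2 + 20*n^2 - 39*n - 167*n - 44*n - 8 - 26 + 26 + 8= -28*a^3 + 120*a^2 + 100*a + n^2*(35*a + 25) + n*(56*a^2 - 310*a - 250)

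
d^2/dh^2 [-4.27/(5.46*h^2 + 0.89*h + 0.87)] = (254.591064*h^2 + 41.499276*h - 4.27*(10.92*h + 0.89)*(21.84*h + 1.78) + 40.566708)/(5.46*h^2 + 0.89*h + 0.87)^3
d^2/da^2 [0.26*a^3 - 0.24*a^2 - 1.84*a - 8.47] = 1.56*a - 0.48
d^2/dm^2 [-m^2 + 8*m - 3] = -2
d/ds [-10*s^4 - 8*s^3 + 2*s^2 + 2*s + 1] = -40*s^3 - 24*s^2 + 4*s + 2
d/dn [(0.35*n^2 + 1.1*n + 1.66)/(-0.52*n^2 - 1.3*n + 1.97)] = (0.117*n^2 + 3.1054*n + 4.325)/(0.2704*n^4 + 1.352*n^3 - 0.3588*n^2 - 5.122*n + 3.8809)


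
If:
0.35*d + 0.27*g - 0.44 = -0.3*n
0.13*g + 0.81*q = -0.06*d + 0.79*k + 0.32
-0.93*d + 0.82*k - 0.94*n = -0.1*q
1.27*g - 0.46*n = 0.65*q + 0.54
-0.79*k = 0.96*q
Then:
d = -8.64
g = 3.56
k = -0.26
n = 8.35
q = 0.21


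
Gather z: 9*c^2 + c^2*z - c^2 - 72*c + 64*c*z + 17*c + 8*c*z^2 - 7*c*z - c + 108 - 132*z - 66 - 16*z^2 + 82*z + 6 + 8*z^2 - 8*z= 8*c^2 - 56*c + z^2*(8*c - 8) + z*(c^2 + 57*c - 58) + 48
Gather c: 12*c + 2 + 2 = 12*c + 4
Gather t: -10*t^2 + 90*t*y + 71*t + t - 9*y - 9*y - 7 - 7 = -10*t^2 + t*(90*y + 72) - 18*y - 14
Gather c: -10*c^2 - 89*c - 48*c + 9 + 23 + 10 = -10*c^2 - 137*c + 42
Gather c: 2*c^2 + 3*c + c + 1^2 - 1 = 2*c^2 + 4*c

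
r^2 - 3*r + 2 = (r - 2)*(r - 1)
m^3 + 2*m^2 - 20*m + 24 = (m - 2)^2*(m + 6)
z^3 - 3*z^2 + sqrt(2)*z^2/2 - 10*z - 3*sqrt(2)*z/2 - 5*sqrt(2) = (z - 5)*(z + 2)*(z + sqrt(2)/2)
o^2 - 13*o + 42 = (o - 7)*(o - 6)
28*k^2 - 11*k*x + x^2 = (-7*k + x)*(-4*k + x)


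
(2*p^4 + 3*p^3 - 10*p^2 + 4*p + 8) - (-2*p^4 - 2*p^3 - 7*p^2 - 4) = 4*p^4 + 5*p^3 - 3*p^2 + 4*p + 12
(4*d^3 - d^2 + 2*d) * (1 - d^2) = -4*d^5 + d^4 + 2*d^3 - d^2 + 2*d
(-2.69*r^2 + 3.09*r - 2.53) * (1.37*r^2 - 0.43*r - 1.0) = -3.6853*r^4 + 5.39*r^3 - 2.1048*r^2 - 2.0021*r + 2.53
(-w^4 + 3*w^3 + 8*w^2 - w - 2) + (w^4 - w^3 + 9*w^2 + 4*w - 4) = 2*w^3 + 17*w^2 + 3*w - 6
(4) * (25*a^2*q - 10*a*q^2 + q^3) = 100*a^2*q - 40*a*q^2 + 4*q^3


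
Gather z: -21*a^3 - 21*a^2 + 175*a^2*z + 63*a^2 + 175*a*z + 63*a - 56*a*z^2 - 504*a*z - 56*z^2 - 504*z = -21*a^3 + 42*a^2 + 63*a + z^2*(-56*a - 56) + z*(175*a^2 - 329*a - 504)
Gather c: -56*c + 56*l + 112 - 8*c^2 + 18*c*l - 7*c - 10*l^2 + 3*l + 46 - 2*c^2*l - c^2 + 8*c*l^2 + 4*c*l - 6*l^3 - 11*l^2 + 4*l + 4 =c^2*(-2*l - 9) + c*(8*l^2 + 22*l - 63) - 6*l^3 - 21*l^2 + 63*l + 162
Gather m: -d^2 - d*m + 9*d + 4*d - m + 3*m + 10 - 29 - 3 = -d^2 + 13*d + m*(2 - d) - 22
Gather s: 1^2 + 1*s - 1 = s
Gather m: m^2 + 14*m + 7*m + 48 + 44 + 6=m^2 + 21*m + 98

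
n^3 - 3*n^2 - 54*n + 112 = (n - 8)*(n - 2)*(n + 7)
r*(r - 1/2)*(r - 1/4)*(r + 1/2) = r^4 - r^3/4 - r^2/4 + r/16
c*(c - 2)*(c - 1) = c^3 - 3*c^2 + 2*c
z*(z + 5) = z^2 + 5*z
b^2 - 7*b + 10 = (b - 5)*(b - 2)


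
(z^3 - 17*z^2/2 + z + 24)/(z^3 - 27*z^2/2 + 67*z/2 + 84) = (z - 2)/(z - 7)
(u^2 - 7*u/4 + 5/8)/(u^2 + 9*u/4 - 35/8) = (2*u - 1)/(2*u + 7)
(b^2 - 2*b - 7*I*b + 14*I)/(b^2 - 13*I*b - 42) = (b - 2)/(b - 6*I)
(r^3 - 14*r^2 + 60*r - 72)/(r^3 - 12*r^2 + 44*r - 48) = (r - 6)/(r - 4)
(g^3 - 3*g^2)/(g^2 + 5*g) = g*(g - 3)/(g + 5)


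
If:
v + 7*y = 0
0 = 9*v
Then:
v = 0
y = 0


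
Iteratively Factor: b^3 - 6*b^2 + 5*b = (b - 1)*(b^2 - 5*b) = b*(b - 1)*(b - 5)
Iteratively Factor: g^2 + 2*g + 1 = (g + 1)*(g + 1)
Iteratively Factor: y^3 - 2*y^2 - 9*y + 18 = (y + 3)*(y^2 - 5*y + 6) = (y - 3)*(y + 3)*(y - 2)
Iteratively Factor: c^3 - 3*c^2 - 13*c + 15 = (c - 1)*(c^2 - 2*c - 15) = (c - 5)*(c - 1)*(c + 3)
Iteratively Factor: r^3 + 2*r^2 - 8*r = (r + 4)*(r^2 - 2*r) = (r - 2)*(r + 4)*(r)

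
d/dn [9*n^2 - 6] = 18*n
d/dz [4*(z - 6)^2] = 8*z - 48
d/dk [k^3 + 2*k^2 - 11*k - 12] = 3*k^2 + 4*k - 11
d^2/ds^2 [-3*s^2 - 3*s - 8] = -6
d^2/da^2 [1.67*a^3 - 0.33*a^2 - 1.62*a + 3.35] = 10.02*a - 0.66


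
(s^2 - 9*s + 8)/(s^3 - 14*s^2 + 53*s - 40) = 1/(s - 5)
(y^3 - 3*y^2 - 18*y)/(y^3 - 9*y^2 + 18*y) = (y + 3)/(y - 3)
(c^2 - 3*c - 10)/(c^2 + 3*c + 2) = (c - 5)/(c + 1)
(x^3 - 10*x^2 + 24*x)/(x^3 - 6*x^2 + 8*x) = (x - 6)/(x - 2)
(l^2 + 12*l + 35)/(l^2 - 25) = (l + 7)/(l - 5)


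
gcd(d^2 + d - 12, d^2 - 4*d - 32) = d + 4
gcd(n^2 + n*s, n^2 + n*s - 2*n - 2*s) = n + s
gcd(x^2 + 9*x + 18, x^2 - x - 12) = x + 3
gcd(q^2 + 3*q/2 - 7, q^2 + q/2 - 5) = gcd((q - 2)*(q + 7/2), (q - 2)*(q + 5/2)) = q - 2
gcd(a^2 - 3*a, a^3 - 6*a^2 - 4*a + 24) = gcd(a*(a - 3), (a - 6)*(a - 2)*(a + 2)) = 1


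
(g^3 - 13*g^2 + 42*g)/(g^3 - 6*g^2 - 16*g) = (-g^2 + 13*g - 42)/(-g^2 + 6*g + 16)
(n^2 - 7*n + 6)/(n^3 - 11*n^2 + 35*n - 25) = (n - 6)/(n^2 - 10*n + 25)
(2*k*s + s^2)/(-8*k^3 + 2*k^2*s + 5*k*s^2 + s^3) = s/(-4*k^2 + 3*k*s + s^2)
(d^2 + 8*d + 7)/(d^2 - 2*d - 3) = (d + 7)/(d - 3)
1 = 1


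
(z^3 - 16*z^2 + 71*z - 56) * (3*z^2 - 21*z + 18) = 3*z^5 - 69*z^4 + 567*z^3 - 1947*z^2 + 2454*z - 1008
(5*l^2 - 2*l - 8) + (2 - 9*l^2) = -4*l^2 - 2*l - 6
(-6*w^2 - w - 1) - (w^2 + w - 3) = -7*w^2 - 2*w + 2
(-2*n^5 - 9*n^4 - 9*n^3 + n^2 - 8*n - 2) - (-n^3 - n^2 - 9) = -2*n^5 - 9*n^4 - 8*n^3 + 2*n^2 - 8*n + 7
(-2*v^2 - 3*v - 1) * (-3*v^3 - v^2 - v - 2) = 6*v^5 + 11*v^4 + 8*v^3 + 8*v^2 + 7*v + 2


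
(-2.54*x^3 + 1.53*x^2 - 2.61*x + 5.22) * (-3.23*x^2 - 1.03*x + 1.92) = 8.2042*x^5 - 2.3257*x^4 + 1.9776*x^3 - 11.2347*x^2 - 10.3878*x + 10.0224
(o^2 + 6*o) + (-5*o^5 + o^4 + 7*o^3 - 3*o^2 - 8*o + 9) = -5*o^5 + o^4 + 7*o^3 - 2*o^2 - 2*o + 9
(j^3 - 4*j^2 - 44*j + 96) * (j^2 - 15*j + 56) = j^5 - 19*j^4 + 72*j^3 + 532*j^2 - 3904*j + 5376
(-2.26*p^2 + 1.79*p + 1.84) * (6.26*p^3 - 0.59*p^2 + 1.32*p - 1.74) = -14.1476*p^5 + 12.5388*p^4 + 7.4791*p^3 + 5.2096*p^2 - 0.6858*p - 3.2016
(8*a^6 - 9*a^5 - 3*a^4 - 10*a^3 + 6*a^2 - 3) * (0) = 0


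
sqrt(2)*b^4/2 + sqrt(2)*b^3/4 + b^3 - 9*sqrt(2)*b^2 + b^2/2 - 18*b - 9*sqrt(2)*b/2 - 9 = (b + 1/2)*(b - 3*sqrt(2))*(b + 3*sqrt(2))*(sqrt(2)*b/2 + 1)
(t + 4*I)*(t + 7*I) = t^2 + 11*I*t - 28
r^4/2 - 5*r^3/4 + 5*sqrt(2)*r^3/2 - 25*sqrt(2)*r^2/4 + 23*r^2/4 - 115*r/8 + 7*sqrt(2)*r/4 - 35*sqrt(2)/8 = (r/2 + sqrt(2)/2)*(r - 5/2)*(r + sqrt(2)/2)*(r + 7*sqrt(2)/2)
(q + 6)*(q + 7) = q^2 + 13*q + 42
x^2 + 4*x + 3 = (x + 1)*(x + 3)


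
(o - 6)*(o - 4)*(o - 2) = o^3 - 12*o^2 + 44*o - 48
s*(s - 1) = s^2 - s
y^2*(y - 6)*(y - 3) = y^4 - 9*y^3 + 18*y^2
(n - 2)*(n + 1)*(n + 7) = n^3 + 6*n^2 - 9*n - 14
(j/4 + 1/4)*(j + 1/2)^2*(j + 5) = j^4/4 + 7*j^3/4 + 45*j^2/16 + 13*j/8 + 5/16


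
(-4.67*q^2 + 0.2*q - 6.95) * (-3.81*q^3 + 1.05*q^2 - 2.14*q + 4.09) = 17.7927*q^5 - 5.6655*q^4 + 36.6833*q^3 - 26.8258*q^2 + 15.691*q - 28.4255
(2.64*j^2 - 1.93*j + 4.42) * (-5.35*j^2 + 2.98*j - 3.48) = -14.124*j^4 + 18.1927*j^3 - 38.5856*j^2 + 19.888*j - 15.3816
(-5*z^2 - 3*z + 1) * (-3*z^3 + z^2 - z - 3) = 15*z^5 + 4*z^4 - z^3 + 19*z^2 + 8*z - 3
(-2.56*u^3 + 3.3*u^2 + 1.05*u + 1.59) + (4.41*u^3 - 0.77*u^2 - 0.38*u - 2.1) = 1.85*u^3 + 2.53*u^2 + 0.67*u - 0.51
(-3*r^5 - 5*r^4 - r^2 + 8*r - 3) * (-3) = 9*r^5 + 15*r^4 + 3*r^2 - 24*r + 9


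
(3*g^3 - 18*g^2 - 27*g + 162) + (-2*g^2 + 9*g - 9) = 3*g^3 - 20*g^2 - 18*g + 153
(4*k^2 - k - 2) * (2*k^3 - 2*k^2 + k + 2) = 8*k^5 - 10*k^4 + 2*k^3 + 11*k^2 - 4*k - 4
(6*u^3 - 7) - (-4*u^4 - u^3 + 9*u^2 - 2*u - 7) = 4*u^4 + 7*u^3 - 9*u^2 + 2*u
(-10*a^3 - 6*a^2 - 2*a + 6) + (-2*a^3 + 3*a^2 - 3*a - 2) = -12*a^3 - 3*a^2 - 5*a + 4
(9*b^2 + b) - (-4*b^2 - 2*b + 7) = 13*b^2 + 3*b - 7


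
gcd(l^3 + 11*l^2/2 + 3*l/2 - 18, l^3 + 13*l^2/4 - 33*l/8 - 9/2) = l^2 + 5*l/2 - 6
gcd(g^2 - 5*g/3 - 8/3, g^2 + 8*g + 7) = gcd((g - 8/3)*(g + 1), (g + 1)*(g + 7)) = g + 1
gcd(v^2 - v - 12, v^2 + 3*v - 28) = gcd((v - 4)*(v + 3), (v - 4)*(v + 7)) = v - 4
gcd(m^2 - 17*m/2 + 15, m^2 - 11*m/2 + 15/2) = m - 5/2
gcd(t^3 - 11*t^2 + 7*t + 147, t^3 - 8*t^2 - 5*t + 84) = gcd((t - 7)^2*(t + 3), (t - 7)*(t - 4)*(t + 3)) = t^2 - 4*t - 21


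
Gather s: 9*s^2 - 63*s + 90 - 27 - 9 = 9*s^2 - 63*s + 54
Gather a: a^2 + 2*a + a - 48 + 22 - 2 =a^2 + 3*a - 28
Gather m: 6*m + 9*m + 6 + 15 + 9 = 15*m + 30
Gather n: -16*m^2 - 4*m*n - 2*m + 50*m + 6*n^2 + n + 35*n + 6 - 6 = -16*m^2 + 48*m + 6*n^2 + n*(36 - 4*m)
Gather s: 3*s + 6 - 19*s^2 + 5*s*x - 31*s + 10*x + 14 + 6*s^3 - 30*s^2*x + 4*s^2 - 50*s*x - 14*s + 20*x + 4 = 6*s^3 + s^2*(-30*x - 15) + s*(-45*x - 42) + 30*x + 24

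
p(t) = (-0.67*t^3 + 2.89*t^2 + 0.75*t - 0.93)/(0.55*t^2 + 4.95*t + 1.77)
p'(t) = (-1.1*t - 4.95)*(-0.67*t^3 + 2.89*t^2 + 0.75*t - 0.93)/(0.55*t^2 + 4.95*t + 1.77)^2 + (-2.01*t^2 + 5.78*t + 0.75)/(0.55*t^2 + 4.95*t + 1.77)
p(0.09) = -0.38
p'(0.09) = 1.42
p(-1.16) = -0.97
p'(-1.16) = 1.58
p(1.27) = 0.37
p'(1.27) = 0.28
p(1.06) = 0.30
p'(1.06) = 0.36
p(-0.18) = -1.08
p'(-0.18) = 5.32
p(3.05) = 0.42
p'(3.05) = -0.17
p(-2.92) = -4.78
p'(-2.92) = 3.12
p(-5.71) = -24.96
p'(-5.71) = 15.30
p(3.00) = 0.43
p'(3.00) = -0.16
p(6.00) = -0.72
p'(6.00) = -0.56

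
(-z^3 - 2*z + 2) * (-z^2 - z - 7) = z^5 + z^4 + 9*z^3 + 12*z - 14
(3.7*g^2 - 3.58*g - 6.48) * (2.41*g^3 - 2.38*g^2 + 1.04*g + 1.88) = 8.917*g^5 - 17.4338*g^4 - 3.2484*g^3 + 18.6552*g^2 - 13.4696*g - 12.1824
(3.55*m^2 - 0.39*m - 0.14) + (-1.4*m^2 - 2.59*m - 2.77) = 2.15*m^2 - 2.98*m - 2.91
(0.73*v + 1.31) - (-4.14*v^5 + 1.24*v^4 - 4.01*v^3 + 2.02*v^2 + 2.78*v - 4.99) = 4.14*v^5 - 1.24*v^4 + 4.01*v^3 - 2.02*v^2 - 2.05*v + 6.3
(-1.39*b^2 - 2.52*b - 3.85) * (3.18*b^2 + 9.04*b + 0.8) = -4.4202*b^4 - 20.5792*b^3 - 36.1358*b^2 - 36.82*b - 3.08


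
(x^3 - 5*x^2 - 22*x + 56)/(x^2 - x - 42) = (x^2 + 2*x - 8)/(x + 6)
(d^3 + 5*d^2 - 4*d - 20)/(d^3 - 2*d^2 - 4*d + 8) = (d + 5)/(d - 2)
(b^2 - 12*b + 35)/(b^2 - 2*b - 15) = (b - 7)/(b + 3)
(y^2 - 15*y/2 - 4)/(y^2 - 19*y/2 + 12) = (2*y + 1)/(2*y - 3)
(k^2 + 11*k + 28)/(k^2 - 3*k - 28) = (k + 7)/(k - 7)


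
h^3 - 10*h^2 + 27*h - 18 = (h - 6)*(h - 3)*(h - 1)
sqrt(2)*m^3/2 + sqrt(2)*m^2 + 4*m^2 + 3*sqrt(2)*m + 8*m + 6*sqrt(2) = (m + 2)*(m + 3*sqrt(2))*(sqrt(2)*m/2 + 1)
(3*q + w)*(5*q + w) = 15*q^2 + 8*q*w + w^2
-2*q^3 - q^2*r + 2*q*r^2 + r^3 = (-q + r)*(q + r)*(2*q + r)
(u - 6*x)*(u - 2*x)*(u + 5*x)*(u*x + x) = u^4*x - 3*u^3*x^2 + u^3*x - 28*u^2*x^3 - 3*u^2*x^2 + 60*u*x^4 - 28*u*x^3 + 60*x^4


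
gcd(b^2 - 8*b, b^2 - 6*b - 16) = b - 8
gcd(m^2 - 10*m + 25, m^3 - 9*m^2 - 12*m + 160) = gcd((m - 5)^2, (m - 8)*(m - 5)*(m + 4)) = m - 5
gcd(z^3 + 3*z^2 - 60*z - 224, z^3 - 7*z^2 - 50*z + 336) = z^2 - z - 56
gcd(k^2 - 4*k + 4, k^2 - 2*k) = k - 2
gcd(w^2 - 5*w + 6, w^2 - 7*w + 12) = w - 3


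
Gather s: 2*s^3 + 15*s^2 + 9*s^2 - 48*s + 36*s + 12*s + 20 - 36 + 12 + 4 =2*s^3 + 24*s^2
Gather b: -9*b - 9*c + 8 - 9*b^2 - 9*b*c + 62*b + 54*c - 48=-9*b^2 + b*(53 - 9*c) + 45*c - 40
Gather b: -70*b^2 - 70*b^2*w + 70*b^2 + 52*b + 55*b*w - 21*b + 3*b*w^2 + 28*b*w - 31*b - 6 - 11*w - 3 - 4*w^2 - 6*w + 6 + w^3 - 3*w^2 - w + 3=-70*b^2*w + b*(3*w^2 + 83*w) + w^3 - 7*w^2 - 18*w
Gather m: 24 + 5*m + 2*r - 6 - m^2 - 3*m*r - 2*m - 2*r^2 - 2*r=-m^2 + m*(3 - 3*r) - 2*r^2 + 18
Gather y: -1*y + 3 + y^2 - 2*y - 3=y^2 - 3*y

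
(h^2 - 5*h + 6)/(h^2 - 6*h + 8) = (h - 3)/(h - 4)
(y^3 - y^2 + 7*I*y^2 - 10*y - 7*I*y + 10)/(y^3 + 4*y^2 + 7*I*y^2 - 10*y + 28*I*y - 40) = (y - 1)/(y + 4)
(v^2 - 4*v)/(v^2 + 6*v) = (v - 4)/(v + 6)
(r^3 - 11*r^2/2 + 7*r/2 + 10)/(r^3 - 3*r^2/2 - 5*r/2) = (r - 4)/r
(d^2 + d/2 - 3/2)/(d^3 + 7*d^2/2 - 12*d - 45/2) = (d - 1)/(d^2 + 2*d - 15)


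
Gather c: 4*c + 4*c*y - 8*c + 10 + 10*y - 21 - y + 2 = c*(4*y - 4) + 9*y - 9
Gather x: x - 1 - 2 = x - 3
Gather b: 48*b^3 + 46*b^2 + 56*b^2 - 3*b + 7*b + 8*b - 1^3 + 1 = 48*b^3 + 102*b^2 + 12*b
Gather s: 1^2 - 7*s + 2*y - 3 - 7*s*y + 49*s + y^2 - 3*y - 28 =s*(42 - 7*y) + y^2 - y - 30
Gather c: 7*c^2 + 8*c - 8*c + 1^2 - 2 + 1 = 7*c^2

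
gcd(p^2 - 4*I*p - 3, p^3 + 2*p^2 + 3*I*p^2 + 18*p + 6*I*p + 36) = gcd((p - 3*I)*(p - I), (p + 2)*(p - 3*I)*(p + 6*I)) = p - 3*I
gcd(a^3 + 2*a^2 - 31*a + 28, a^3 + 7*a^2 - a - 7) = a^2 + 6*a - 7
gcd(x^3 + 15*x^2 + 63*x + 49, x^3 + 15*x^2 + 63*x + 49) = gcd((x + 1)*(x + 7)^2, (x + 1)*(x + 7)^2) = x^3 + 15*x^2 + 63*x + 49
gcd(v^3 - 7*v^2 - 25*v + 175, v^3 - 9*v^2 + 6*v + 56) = v - 7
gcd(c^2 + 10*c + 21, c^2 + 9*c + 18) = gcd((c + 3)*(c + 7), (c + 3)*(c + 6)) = c + 3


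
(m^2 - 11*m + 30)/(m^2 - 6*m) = (m - 5)/m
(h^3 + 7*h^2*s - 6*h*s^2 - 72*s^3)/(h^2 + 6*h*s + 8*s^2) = (h^2 + 3*h*s - 18*s^2)/(h + 2*s)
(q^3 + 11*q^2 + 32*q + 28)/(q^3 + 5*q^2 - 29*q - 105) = (q^2 + 4*q + 4)/(q^2 - 2*q - 15)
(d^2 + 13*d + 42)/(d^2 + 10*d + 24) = (d + 7)/(d + 4)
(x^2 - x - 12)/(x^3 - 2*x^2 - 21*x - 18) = (x - 4)/(x^2 - 5*x - 6)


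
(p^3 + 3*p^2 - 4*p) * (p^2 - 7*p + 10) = p^5 - 4*p^4 - 15*p^3 + 58*p^2 - 40*p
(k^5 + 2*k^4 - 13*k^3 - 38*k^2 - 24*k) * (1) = k^5 + 2*k^4 - 13*k^3 - 38*k^2 - 24*k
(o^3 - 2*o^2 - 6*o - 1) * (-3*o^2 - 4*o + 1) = -3*o^5 + 2*o^4 + 27*o^3 + 25*o^2 - 2*o - 1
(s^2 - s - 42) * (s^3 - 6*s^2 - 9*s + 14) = s^5 - 7*s^4 - 45*s^3 + 275*s^2 + 364*s - 588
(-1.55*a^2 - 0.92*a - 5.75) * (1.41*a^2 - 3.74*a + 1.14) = -2.1855*a^4 + 4.4998*a^3 - 6.4337*a^2 + 20.4562*a - 6.555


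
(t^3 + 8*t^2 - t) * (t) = t^4 + 8*t^3 - t^2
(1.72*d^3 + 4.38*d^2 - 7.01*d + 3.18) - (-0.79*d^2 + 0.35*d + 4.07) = 1.72*d^3 + 5.17*d^2 - 7.36*d - 0.89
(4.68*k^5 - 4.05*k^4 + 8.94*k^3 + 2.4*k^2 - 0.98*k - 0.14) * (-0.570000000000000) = -2.6676*k^5 + 2.3085*k^4 - 5.0958*k^3 - 1.368*k^2 + 0.5586*k + 0.0798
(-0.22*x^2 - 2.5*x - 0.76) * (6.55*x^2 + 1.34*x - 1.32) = -1.441*x^4 - 16.6698*x^3 - 8.0376*x^2 + 2.2816*x + 1.0032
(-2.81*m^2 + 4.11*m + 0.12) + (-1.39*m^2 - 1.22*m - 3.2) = -4.2*m^2 + 2.89*m - 3.08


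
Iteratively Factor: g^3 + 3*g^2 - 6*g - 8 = (g - 2)*(g^2 + 5*g + 4) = (g - 2)*(g + 1)*(g + 4)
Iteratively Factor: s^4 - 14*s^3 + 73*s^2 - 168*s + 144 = (s - 3)*(s^3 - 11*s^2 + 40*s - 48) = (s - 4)*(s - 3)*(s^2 - 7*s + 12) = (s - 4)^2*(s - 3)*(s - 3)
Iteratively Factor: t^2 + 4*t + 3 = (t + 3)*(t + 1)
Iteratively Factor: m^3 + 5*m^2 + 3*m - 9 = (m - 1)*(m^2 + 6*m + 9) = (m - 1)*(m + 3)*(m + 3)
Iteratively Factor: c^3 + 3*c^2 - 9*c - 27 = (c + 3)*(c^2 - 9) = (c + 3)^2*(c - 3)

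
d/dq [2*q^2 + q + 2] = 4*q + 1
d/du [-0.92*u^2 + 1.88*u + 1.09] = 1.88 - 1.84*u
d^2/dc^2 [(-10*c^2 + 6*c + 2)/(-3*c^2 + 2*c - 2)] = 4*(3*c^3 - 117*c^2 + 72*c + 10)/(27*c^6 - 54*c^5 + 90*c^4 - 80*c^3 + 60*c^2 - 24*c + 8)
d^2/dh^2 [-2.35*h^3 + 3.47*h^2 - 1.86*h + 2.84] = 6.94 - 14.1*h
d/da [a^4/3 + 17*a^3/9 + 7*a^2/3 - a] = 4*a^3/3 + 17*a^2/3 + 14*a/3 - 1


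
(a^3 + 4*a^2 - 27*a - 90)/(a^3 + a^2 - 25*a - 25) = (a^2 + 9*a + 18)/(a^2 + 6*a + 5)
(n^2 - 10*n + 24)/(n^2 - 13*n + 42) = (n - 4)/(n - 7)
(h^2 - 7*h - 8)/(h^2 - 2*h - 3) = (h - 8)/(h - 3)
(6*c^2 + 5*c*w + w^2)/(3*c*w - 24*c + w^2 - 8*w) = (2*c + w)/(w - 8)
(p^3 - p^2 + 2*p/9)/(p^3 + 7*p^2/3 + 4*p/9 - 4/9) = p*(3*p - 2)/(3*p^2 + 8*p + 4)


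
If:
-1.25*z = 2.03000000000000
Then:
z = -1.62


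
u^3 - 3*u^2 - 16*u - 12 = (u - 6)*(u + 1)*(u + 2)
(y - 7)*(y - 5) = y^2 - 12*y + 35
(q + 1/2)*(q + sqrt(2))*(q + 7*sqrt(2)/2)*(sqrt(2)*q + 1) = sqrt(2)*q^4 + sqrt(2)*q^3/2 + 10*q^3 + 5*q^2 + 23*sqrt(2)*q^2/2 + 7*q + 23*sqrt(2)*q/4 + 7/2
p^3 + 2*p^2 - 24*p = p*(p - 4)*(p + 6)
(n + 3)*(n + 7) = n^2 + 10*n + 21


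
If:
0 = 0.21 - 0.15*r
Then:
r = 1.40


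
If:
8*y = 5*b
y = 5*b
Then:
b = 0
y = 0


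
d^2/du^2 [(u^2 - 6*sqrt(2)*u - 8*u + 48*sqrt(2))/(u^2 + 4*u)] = 12*(-2*u^3 - sqrt(2)*u^3 + 24*sqrt(2)*u^2 + 96*sqrt(2)*u + 128*sqrt(2))/(u^3*(u^3 + 12*u^2 + 48*u + 64))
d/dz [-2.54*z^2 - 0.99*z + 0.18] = -5.08*z - 0.99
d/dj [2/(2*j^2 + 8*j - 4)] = 2*(-j - 2)/(j^2 + 4*j - 2)^2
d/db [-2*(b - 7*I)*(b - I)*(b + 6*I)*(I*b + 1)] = -8*I*b^3 - 18*b^2 - 156*I*b - 166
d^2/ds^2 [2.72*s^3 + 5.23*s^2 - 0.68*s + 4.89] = 16.32*s + 10.46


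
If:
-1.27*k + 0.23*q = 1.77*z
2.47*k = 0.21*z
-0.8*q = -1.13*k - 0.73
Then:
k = 0.01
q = 0.93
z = 0.11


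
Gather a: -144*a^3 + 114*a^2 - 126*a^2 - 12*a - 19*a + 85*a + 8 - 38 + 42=-144*a^3 - 12*a^2 + 54*a + 12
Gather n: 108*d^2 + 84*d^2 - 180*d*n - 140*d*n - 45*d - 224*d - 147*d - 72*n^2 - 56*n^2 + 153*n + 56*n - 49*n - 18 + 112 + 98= 192*d^2 - 416*d - 128*n^2 + n*(160 - 320*d) + 192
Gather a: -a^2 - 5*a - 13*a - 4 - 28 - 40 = -a^2 - 18*a - 72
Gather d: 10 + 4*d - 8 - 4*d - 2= 0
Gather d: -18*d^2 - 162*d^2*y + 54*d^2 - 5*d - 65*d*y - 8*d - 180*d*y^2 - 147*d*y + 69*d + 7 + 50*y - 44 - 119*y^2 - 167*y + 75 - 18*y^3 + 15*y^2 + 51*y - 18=d^2*(36 - 162*y) + d*(-180*y^2 - 212*y + 56) - 18*y^3 - 104*y^2 - 66*y + 20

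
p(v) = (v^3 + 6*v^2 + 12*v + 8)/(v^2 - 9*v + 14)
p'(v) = (9 - 2*v)*(v^3 + 6*v^2 + 12*v + 8)/(v^2 - 9*v + 14)^2 + (3*v^2 + 12*v + 12)/(v^2 - 9*v + 14) = (v^4 - 18*v^3 - 24*v^2 + 152*v + 240)/(v^4 - 18*v^3 + 109*v^2 - 252*v + 196)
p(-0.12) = 0.44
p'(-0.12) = 0.97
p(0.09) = 0.69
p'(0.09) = 1.46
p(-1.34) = 0.01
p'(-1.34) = 0.05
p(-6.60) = -0.83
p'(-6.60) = 0.38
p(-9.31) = -2.12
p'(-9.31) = 0.55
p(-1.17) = 0.02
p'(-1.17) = 0.09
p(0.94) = 3.96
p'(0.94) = 8.42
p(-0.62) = 0.13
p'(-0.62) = 0.35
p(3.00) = -31.25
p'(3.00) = 4.69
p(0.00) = 0.57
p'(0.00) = 1.22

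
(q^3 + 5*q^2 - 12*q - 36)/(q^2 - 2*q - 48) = (q^2 - q - 6)/(q - 8)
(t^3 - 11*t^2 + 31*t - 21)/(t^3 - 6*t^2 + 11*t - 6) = (t - 7)/(t - 2)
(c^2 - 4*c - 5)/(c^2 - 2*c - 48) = (-c^2 + 4*c + 5)/(-c^2 + 2*c + 48)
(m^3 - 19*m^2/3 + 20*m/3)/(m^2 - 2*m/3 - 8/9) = 3*m*(m - 5)/(3*m + 2)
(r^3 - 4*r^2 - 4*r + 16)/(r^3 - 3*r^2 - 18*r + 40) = (r^2 - 2*r - 8)/(r^2 - r - 20)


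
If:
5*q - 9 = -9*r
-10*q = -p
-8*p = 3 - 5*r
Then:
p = 36/149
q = 18/745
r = 147/149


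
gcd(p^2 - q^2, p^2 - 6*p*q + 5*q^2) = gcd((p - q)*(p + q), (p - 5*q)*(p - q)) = p - q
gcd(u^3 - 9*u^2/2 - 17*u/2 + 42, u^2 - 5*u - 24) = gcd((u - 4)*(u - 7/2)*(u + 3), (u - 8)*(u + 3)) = u + 3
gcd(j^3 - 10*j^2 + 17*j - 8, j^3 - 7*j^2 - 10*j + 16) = j^2 - 9*j + 8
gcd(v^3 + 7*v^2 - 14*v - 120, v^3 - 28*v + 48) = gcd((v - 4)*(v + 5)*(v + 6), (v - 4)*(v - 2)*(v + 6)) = v^2 + 2*v - 24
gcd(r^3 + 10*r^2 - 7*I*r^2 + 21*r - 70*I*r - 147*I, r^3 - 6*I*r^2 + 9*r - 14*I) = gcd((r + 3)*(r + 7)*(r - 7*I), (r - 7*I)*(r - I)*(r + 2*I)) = r - 7*I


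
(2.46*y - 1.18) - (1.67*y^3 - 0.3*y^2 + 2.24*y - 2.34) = -1.67*y^3 + 0.3*y^2 + 0.22*y + 1.16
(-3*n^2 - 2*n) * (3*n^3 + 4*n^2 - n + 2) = -9*n^5 - 18*n^4 - 5*n^3 - 4*n^2 - 4*n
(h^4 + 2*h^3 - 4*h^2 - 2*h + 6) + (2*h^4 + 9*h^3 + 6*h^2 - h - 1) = 3*h^4 + 11*h^3 + 2*h^2 - 3*h + 5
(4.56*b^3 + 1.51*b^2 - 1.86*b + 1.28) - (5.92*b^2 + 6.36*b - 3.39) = 4.56*b^3 - 4.41*b^2 - 8.22*b + 4.67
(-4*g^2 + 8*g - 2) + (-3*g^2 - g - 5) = -7*g^2 + 7*g - 7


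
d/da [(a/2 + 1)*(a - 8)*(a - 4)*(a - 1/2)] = 2*a^3 - 63*a^2/4 + 13*a + 30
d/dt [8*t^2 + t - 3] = 16*t + 1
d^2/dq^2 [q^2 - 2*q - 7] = 2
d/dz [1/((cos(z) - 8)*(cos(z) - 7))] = (2*cos(z) - 15)*sin(z)/((cos(z) - 8)^2*(cos(z) - 7)^2)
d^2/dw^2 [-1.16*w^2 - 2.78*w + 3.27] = -2.32000000000000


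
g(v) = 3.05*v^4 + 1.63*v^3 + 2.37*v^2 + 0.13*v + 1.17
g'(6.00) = 2839.81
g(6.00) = 4392.15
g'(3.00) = 387.76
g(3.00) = 313.95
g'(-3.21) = -368.23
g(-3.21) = 295.09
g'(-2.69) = -214.71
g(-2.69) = 145.94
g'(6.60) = 3751.87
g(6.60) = 6361.18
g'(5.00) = 1671.08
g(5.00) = 2171.07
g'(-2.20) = -116.54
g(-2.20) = 66.45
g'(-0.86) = -8.09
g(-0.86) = 3.44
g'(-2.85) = -256.08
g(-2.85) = 183.54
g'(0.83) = 14.41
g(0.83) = 5.29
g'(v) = 12.2*v^3 + 4.89*v^2 + 4.74*v + 0.13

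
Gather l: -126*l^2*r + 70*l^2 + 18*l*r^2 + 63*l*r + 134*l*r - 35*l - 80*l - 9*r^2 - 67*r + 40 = l^2*(70 - 126*r) + l*(18*r^2 + 197*r - 115) - 9*r^2 - 67*r + 40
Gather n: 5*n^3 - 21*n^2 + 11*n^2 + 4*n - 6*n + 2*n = 5*n^3 - 10*n^2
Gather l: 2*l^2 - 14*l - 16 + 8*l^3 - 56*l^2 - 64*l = 8*l^3 - 54*l^2 - 78*l - 16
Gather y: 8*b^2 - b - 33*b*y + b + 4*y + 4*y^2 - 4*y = 8*b^2 - 33*b*y + 4*y^2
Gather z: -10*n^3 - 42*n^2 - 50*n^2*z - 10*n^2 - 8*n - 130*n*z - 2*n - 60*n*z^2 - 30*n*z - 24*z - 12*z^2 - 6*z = -10*n^3 - 52*n^2 - 10*n + z^2*(-60*n - 12) + z*(-50*n^2 - 160*n - 30)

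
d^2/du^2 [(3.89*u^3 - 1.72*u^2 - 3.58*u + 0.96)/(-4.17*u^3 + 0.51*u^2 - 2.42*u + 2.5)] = (43.27209*u^6 + 609.046848*u^5 - 836.783892*u^4 + 181.91036*u^3 + 516.28236*u^2 - 226.201008*u + 56.021712)/(72.511713*u^9 - 26.605017*u^8 + 129.497265*u^7 - 161.429085*u^6 + 107.05239*u^5 - 162.282042*u^4 + 110.872988*u^3 - 53.4855*u^2 + 45.375*u - 15.625)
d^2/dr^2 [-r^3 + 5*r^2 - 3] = 10 - 6*r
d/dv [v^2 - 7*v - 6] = 2*v - 7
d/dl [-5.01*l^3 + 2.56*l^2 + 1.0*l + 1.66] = -15.03*l^2 + 5.12*l + 1.0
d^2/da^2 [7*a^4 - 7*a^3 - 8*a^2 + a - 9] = 84*a^2 - 42*a - 16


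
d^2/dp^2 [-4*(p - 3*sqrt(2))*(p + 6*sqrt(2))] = -8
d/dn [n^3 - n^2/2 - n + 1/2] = 3*n^2 - n - 1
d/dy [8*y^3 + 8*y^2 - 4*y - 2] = 24*y^2 + 16*y - 4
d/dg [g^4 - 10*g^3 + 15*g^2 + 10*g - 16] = 4*g^3 - 30*g^2 + 30*g + 10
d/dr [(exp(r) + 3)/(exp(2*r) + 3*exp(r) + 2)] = (-(exp(r) + 3)*(2*exp(r) + 3) + exp(2*r) + 3*exp(r) + 2)*exp(r)/(exp(2*r) + 3*exp(r) + 2)^2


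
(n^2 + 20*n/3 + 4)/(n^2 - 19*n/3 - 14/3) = (n + 6)/(n - 7)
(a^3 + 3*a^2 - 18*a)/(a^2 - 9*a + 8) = a*(a^2 + 3*a - 18)/(a^2 - 9*a + 8)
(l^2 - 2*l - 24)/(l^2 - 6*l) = (l + 4)/l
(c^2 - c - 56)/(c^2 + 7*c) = (c - 8)/c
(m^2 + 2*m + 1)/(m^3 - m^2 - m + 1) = (m + 1)/(m^2 - 2*m + 1)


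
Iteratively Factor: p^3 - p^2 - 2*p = (p - 2)*(p^2 + p) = p*(p - 2)*(p + 1)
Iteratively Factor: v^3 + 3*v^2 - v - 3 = (v + 1)*(v^2 + 2*v - 3) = (v - 1)*(v + 1)*(v + 3)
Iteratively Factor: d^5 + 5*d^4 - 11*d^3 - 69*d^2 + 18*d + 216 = (d + 3)*(d^4 + 2*d^3 - 17*d^2 - 18*d + 72) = (d + 3)^2*(d^3 - d^2 - 14*d + 24) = (d + 3)^2*(d + 4)*(d^2 - 5*d + 6) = (d - 3)*(d + 3)^2*(d + 4)*(d - 2)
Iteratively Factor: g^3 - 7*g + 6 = (g - 1)*(g^2 + g - 6) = (g - 2)*(g - 1)*(g + 3)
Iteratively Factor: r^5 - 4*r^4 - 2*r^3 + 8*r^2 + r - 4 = (r - 4)*(r^4 - 2*r^2 + 1) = (r - 4)*(r + 1)*(r^3 - r^2 - r + 1) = (r - 4)*(r - 1)*(r + 1)*(r^2 - 1) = (r - 4)*(r - 1)*(r + 1)^2*(r - 1)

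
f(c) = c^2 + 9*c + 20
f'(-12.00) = -15.00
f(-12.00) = 56.00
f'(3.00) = 15.00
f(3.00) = 56.00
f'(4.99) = 18.98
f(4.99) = 89.81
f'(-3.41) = 2.18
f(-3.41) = 0.94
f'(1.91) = 12.82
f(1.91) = 40.84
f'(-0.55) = 7.90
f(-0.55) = 15.35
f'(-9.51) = -10.02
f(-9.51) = 24.85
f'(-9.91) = -10.82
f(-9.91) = 29.02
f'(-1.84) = 5.32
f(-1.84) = 6.83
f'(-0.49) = 8.02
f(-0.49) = 15.83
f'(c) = 2*c + 9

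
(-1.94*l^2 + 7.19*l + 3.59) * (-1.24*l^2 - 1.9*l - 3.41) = 2.4056*l^4 - 5.2296*l^3 - 11.4972*l^2 - 31.3389*l - 12.2419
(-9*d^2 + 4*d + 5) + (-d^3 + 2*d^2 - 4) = -d^3 - 7*d^2 + 4*d + 1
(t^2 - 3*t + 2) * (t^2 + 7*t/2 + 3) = t^4 + t^3/2 - 11*t^2/2 - 2*t + 6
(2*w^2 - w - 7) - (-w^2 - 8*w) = 3*w^2 + 7*w - 7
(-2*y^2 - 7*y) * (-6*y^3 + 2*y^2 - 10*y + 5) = 12*y^5 + 38*y^4 + 6*y^3 + 60*y^2 - 35*y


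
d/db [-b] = -1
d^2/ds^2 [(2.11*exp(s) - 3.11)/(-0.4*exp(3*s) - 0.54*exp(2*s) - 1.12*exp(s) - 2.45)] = (-1.3504*exp(6*s) + 3.11112*exp(5*s) + 10.555204*exp(4*s) + 34.571592*exp(3*s) - 5.038236*exp(2*s) - 6.767096*exp(s) - 21.199115)*exp(s)/(0.064*exp(9*s) + 0.2592*exp(8*s) + 0.88752*exp(7*s) + 2.784984*exp(6*s) + 5.660256*exp(5*s) + 10.760988*exp(4*s) + 17.498488*exp(3*s) + 18.94389*exp(2*s) + 20.1684*exp(s) + 14.706125)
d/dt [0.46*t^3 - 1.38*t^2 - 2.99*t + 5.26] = 1.38*t^2 - 2.76*t - 2.99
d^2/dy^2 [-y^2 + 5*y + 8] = -2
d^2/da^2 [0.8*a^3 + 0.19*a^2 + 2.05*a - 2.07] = 4.8*a + 0.38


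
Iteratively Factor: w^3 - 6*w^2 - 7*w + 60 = (w - 5)*(w^2 - w - 12) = (w - 5)*(w + 3)*(w - 4)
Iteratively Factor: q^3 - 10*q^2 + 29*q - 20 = (q - 5)*(q^2 - 5*q + 4) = (q - 5)*(q - 1)*(q - 4)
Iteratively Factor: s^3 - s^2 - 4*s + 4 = (s + 2)*(s^2 - 3*s + 2) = (s - 2)*(s + 2)*(s - 1)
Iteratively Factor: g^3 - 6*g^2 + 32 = (g + 2)*(g^2 - 8*g + 16) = (g - 4)*(g + 2)*(g - 4)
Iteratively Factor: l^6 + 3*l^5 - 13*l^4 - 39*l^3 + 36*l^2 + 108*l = (l + 3)*(l^5 - 13*l^3 + 36*l) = l*(l + 3)*(l^4 - 13*l^2 + 36) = l*(l - 3)*(l + 3)*(l^3 + 3*l^2 - 4*l - 12) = l*(l - 3)*(l + 3)^2*(l^2 - 4) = l*(l - 3)*(l - 2)*(l + 3)^2*(l + 2)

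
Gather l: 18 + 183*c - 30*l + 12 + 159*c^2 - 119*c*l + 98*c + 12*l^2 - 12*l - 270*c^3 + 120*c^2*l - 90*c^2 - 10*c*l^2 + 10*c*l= -270*c^3 + 69*c^2 + 281*c + l^2*(12 - 10*c) + l*(120*c^2 - 109*c - 42) + 30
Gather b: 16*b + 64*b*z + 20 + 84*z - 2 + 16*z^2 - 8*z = b*(64*z + 16) + 16*z^2 + 76*z + 18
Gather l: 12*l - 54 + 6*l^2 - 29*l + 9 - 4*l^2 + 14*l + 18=2*l^2 - 3*l - 27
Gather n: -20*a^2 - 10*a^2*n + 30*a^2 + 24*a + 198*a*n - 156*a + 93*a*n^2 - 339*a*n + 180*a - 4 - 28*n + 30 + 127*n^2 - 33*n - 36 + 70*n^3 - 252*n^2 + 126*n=10*a^2 + 48*a + 70*n^3 + n^2*(93*a - 125) + n*(-10*a^2 - 141*a + 65) - 10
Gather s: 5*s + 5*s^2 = 5*s^2 + 5*s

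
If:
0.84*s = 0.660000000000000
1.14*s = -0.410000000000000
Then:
No Solution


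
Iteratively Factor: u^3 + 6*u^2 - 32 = (u - 2)*(u^2 + 8*u + 16) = (u - 2)*(u + 4)*(u + 4)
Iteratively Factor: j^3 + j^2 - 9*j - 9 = (j - 3)*(j^2 + 4*j + 3) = (j - 3)*(j + 3)*(j + 1)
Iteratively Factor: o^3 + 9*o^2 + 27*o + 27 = (o + 3)*(o^2 + 6*o + 9) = (o + 3)^2*(o + 3)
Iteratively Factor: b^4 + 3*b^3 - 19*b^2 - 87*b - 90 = (b + 2)*(b^3 + b^2 - 21*b - 45) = (b - 5)*(b + 2)*(b^2 + 6*b + 9) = (b - 5)*(b + 2)*(b + 3)*(b + 3)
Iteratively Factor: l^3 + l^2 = (l + 1)*(l^2) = l*(l + 1)*(l)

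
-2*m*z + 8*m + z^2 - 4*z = (-2*m + z)*(z - 4)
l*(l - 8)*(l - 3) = l^3 - 11*l^2 + 24*l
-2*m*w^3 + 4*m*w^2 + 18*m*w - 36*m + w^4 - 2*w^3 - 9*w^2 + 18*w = (-2*m + w)*(w - 3)*(w - 2)*(w + 3)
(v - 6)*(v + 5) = v^2 - v - 30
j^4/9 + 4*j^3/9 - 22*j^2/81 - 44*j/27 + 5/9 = (j/3 + 1)^2*(j - 5/3)*(j - 1/3)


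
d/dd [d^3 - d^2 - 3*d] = 3*d^2 - 2*d - 3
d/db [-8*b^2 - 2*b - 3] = -16*b - 2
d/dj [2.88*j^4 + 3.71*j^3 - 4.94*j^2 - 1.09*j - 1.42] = 11.52*j^3 + 11.13*j^2 - 9.88*j - 1.09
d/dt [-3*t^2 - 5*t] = -6*t - 5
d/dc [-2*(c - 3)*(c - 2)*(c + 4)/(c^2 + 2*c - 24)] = 2*(-c^4 - 4*c^3 + 60*c^2 - 288)/(c^4 + 4*c^3 - 44*c^2 - 96*c + 576)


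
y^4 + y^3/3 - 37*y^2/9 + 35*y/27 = y*(y - 5/3)*(y - 1/3)*(y + 7/3)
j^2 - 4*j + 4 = (j - 2)^2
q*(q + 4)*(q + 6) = q^3 + 10*q^2 + 24*q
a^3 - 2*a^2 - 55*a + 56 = (a - 8)*(a - 1)*(a + 7)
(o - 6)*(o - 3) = o^2 - 9*o + 18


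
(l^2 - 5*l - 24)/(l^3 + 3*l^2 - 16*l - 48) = (l - 8)/(l^2 - 16)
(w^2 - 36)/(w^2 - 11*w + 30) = (w + 6)/(w - 5)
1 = 1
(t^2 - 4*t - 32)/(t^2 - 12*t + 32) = (t + 4)/(t - 4)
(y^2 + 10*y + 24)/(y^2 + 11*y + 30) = (y + 4)/(y + 5)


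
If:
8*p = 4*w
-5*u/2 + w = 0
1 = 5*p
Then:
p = 1/5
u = 4/25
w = 2/5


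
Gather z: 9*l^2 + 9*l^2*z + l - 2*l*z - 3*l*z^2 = 9*l^2 - 3*l*z^2 + l + z*(9*l^2 - 2*l)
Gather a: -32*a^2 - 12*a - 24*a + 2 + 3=-32*a^2 - 36*a + 5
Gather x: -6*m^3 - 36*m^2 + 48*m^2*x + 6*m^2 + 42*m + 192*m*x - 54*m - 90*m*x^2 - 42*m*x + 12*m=-6*m^3 - 30*m^2 - 90*m*x^2 + x*(48*m^2 + 150*m)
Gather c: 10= 10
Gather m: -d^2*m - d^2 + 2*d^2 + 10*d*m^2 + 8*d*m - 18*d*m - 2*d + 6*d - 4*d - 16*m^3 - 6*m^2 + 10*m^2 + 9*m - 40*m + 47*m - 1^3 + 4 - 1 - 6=d^2 - 16*m^3 + m^2*(10*d + 4) + m*(-d^2 - 10*d + 16) - 4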